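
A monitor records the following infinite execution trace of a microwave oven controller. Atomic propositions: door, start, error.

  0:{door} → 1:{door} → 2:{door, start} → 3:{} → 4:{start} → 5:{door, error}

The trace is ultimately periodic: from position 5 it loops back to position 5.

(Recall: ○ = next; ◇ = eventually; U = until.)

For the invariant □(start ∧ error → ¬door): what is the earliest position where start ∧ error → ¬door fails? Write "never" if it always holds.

never

start ∧ error → ¬door holds at every position 0..5, and those are all the positions the trace ever visits, so the invariant □(start ∧ error → ¬door) is never violated.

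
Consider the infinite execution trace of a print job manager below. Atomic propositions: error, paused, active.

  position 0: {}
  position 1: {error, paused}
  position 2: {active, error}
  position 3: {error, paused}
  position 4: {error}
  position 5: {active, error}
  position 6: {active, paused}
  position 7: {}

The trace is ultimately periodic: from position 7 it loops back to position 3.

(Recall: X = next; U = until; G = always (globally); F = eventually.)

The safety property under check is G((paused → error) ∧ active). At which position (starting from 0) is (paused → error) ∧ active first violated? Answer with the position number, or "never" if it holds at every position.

At position 0 the labels are {}, so (paused → error) ∧ active is false there. This is the first violation.

0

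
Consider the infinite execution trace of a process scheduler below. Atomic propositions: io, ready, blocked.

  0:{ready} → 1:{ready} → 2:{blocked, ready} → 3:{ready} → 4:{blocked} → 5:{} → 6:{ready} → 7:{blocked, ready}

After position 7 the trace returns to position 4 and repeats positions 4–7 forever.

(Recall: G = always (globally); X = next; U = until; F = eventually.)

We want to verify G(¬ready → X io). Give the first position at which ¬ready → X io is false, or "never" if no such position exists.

4

Check ¬ready → X io at each position in order: 0 ✓, 1 ✓, 2 ✓, 3 ✓.
At position 4 the labels are {blocked} and the next position 5 has {}, so ¬ready → X io is false there. This is the first violation.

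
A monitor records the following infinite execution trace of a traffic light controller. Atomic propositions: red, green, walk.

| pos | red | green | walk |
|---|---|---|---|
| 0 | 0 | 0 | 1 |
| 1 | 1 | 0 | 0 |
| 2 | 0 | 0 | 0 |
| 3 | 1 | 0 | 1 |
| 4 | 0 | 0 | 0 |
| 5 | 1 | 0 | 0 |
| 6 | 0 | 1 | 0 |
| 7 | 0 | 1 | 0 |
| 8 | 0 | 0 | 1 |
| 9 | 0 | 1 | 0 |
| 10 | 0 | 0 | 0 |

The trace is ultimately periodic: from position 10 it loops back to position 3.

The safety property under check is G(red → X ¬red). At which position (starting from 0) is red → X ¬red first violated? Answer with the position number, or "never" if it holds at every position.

never

red → X ¬red holds at every position 0..10, and those are all the positions the trace ever visits, so the invariant G(red → X ¬red) is never violated.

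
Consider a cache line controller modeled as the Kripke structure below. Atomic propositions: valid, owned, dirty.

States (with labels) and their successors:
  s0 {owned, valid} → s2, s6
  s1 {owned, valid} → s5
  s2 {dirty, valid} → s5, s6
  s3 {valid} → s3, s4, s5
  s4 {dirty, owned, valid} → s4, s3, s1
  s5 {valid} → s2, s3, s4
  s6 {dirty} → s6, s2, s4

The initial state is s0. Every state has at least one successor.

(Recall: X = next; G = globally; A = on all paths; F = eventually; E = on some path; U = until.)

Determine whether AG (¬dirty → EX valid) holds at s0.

Yes

States satisfying ¬dirty → EX valid: {s0, s1, s2, s3, s4, s5, s6}.
States satisfying AG (¬dirty → EX valid): {s0, s1, s2, s3, s4, s5, s6}.
Every state reachable from s0 satisfies ¬dirty → EX valid.
s0 ∈ Sat(AG (¬dirty → EX valid)).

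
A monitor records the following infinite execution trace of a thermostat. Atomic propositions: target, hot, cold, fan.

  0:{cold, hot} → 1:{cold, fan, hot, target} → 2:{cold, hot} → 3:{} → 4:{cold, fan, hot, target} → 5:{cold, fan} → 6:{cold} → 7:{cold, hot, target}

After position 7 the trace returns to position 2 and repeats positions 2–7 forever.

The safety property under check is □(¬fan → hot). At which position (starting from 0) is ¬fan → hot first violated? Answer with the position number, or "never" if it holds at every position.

3

Check ¬fan → hot at each position in order: 0 ✓, 1 ✓, 2 ✓.
At position 3 the labels are {}, so ¬fan → hot is false there. This is the first violation.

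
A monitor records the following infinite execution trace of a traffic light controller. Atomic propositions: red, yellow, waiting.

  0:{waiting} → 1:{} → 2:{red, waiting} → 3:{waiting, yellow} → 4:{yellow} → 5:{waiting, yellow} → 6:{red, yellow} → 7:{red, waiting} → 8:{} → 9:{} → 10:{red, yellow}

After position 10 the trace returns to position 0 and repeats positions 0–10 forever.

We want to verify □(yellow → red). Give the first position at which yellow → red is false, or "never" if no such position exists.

Check yellow → red at each position in order: 0 ✓, 1 ✓, 2 ✓.
At position 3 the labels are {waiting, yellow}, so yellow → red is false there. This is the first violation.

3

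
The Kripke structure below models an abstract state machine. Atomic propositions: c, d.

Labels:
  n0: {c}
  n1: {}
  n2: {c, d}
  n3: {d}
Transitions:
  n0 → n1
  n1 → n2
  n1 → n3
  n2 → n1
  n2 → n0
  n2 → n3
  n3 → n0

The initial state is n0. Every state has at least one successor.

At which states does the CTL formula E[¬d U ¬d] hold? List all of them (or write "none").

{n0, n1}

States satisfying ¬d: {n0, n1}.
States satisfying E[¬d U ¬d]: {n0, n1}.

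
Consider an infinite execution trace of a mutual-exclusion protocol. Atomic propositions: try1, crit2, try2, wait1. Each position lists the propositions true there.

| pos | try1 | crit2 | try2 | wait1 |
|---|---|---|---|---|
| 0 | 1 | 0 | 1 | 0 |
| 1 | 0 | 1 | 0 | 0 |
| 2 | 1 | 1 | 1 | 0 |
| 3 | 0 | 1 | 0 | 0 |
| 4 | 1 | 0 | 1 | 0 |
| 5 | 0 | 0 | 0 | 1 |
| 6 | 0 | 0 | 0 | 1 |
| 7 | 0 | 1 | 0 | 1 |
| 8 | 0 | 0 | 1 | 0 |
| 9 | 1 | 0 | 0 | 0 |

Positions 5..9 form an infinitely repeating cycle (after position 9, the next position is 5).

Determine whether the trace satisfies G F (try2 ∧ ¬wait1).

F (try2 ∧ ¬wait1) holds at every position 0..9, and those are all positions ever visited, so G F (try2 ∧ ¬wait1) holds.

Holds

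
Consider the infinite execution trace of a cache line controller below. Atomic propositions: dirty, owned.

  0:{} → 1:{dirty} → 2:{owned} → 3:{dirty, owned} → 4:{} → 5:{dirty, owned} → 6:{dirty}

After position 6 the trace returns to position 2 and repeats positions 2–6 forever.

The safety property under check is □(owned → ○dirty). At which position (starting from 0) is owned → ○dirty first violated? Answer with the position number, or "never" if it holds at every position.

Check owned → ○dirty at each position in order: 0 ✓, 1 ✓, 2 ✓.
At position 3 the labels are {dirty, owned} and the next position 4 has {}, so owned → ○dirty is false there. This is the first violation.

3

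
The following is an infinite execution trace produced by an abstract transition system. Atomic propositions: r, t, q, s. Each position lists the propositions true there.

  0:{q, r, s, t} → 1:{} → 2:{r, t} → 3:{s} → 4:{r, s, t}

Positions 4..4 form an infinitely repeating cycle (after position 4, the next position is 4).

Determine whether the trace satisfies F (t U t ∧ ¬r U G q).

t U t ∧ ¬r U G q is false at every position 0..4, so it never becomes true and F (t U t ∧ ¬r U G q) fails.

No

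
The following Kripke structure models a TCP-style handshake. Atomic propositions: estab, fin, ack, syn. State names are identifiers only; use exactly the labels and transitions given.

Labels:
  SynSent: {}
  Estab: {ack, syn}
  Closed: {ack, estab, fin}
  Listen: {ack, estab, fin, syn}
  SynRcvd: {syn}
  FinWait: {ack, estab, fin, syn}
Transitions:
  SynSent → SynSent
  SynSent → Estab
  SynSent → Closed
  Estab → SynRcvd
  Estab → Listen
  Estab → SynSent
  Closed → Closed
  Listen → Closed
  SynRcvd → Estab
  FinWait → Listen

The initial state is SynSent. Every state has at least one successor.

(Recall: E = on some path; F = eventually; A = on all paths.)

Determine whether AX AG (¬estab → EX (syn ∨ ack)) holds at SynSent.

States satisfying AG (¬estab → EX (syn ∨ ack)): {SynSent, Estab, Closed, Listen, SynRcvd, FinWait}.
States satisfying AX AG (¬estab → EX (syn ∨ ack)): {SynSent, Estab, Closed, Listen, SynRcvd, FinWait}.
SynSent ∈ Sat(AX AG (¬estab → EX (syn ∨ ack))).

Satisfied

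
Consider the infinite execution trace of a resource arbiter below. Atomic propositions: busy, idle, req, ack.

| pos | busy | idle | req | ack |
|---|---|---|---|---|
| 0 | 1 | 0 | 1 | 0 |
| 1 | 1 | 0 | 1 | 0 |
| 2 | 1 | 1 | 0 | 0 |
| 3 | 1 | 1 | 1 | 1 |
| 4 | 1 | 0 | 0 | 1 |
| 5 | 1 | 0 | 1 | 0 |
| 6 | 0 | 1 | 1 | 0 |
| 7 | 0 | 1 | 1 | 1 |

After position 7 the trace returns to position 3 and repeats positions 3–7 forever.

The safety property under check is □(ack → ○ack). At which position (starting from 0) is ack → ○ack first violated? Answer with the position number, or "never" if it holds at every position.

Check ack → ○ack at each position in order: 0 ✓, 1 ✓, 2 ✓, 3 ✓.
At position 4 the labels are {ack, busy} and the next position 5 has {busy, req}, so ack → ○ack is false there. This is the first violation.

4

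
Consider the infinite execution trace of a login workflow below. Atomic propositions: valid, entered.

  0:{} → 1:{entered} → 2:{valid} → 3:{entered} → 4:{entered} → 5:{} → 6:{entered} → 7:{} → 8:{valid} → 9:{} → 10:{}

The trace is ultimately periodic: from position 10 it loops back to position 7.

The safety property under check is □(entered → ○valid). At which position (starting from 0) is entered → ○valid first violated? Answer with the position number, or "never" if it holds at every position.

3

Check entered → ○valid at each position in order: 0 ✓, 1 ✓, 2 ✓.
At position 3 the labels are {entered} and the next position 4 has {entered}, so entered → ○valid is false there. This is the first violation.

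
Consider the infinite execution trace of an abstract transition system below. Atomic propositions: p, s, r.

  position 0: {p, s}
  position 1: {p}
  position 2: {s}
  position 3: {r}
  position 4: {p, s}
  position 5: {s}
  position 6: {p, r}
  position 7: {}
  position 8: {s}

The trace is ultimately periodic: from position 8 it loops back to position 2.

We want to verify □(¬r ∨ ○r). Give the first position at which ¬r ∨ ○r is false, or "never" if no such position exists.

3

Check ¬r ∨ ○r at each position in order: 0 ✓, 1 ✓, 2 ✓.
At position 3 the labels are {r} and the next position 4 has {p, s}, so ¬r ∨ ○r is false there. This is the first violation.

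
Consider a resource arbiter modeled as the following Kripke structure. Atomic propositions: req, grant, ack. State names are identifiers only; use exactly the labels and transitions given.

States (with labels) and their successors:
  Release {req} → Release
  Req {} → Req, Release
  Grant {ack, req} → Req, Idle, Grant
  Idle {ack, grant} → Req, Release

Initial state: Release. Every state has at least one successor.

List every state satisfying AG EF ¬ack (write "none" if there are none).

{Release, Req, Grant, Idle}

States satisfying EF ¬ack: {Release, Req, Grant, Idle}.
States satisfying AG EF ¬ack: {Release, Req, Grant, Idle}.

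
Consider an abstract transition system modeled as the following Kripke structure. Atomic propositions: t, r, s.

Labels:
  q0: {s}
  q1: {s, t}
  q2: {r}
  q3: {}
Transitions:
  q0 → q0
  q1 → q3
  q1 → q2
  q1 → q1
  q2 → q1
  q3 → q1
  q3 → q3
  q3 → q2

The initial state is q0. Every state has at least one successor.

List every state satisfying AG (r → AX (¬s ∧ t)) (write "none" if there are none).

States satisfying r → AX (¬s ∧ t): {q0, q1, q3}.
States satisfying AG (r → AX (¬s ∧ t)): {q0}.

{q0}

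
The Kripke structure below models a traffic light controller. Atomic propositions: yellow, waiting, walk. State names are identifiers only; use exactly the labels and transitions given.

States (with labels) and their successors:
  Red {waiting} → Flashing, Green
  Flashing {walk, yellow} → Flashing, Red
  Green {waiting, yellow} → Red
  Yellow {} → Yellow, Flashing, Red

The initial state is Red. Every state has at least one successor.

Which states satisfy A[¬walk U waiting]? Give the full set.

{Red, Green}

States satisfying ¬walk: {Red, Green, Yellow}.
States satisfying waiting: {Red, Green}.
States satisfying A[¬walk U waiting]: {Red, Green}.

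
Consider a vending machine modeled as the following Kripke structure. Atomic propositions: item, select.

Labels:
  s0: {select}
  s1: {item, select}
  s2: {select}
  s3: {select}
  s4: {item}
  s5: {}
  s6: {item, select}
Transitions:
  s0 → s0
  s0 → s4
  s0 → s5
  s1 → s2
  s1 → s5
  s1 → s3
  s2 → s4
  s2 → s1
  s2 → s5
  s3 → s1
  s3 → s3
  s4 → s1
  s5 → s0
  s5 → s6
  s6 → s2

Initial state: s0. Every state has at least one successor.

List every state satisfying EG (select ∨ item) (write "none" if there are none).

States satisfying select ∨ item: {s0, s1, s2, s3, s4, s6}.
States satisfying EG (select ∨ item): {s0, s1, s2, s3, s4, s6}.

{s0, s1, s2, s3, s4, s6}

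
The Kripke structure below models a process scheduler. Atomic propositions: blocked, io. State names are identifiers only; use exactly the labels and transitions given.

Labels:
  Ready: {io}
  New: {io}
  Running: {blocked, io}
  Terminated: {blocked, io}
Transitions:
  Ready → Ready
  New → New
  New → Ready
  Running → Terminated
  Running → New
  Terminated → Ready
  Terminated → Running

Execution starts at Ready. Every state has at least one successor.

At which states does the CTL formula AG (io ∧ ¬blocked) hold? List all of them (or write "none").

{Ready, New}

States satisfying io ∧ ¬blocked: {Ready, New}.
States satisfying AG (io ∧ ¬blocked): {Ready, New}.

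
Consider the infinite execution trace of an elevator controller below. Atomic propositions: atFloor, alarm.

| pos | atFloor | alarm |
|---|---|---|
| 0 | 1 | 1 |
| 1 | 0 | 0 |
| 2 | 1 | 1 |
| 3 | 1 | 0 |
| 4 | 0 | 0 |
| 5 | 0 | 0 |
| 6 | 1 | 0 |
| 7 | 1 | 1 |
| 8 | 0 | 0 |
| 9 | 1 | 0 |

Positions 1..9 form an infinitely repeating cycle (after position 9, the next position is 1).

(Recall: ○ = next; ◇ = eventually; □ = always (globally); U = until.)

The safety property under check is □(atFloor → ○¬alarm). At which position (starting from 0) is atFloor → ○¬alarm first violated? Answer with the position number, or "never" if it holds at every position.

6

Check atFloor → ○¬alarm at each position in order: 0 ✓, 1 ✓, 2 ✓, 3 ✓, 4 ✓, 5 ✓.
At position 6 the labels are {atFloor} and the next position 7 has {alarm, atFloor}, so atFloor → ○¬alarm is false there. This is the first violation.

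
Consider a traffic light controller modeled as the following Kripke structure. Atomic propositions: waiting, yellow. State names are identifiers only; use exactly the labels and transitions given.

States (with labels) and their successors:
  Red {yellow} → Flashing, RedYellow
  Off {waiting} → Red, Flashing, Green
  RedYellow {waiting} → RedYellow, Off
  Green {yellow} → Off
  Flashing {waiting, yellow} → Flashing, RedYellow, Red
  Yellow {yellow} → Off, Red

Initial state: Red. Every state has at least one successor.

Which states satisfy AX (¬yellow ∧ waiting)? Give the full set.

{RedYellow, Green}

States satisfying ¬yellow ∧ waiting: {Off, RedYellow}.
States satisfying AX (¬yellow ∧ waiting): {RedYellow, Green}.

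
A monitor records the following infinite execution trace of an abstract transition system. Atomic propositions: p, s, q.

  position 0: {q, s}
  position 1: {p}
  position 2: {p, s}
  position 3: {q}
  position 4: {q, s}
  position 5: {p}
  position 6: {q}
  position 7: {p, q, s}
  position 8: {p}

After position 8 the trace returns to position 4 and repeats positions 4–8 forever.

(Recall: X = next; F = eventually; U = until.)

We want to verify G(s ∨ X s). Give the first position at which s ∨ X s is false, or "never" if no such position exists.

5

Check s ∨ X s at each position in order: 0 ✓, 1 ✓, 2 ✓, 3 ✓, 4 ✓.
At position 5 the labels are {p} and the next position 6 has {q}, so s ∨ X s is false there. This is the first violation.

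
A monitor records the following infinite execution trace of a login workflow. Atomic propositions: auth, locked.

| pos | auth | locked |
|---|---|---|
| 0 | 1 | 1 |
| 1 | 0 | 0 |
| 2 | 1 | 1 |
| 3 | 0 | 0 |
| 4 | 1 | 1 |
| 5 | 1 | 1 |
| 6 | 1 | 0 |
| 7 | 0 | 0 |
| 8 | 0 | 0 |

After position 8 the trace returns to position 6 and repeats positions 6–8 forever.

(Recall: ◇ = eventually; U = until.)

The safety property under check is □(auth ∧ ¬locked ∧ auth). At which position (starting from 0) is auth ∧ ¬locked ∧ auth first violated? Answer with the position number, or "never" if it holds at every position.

0

At position 0 the labels are {auth, locked}, so auth ∧ ¬locked ∧ auth is false there. This is the first violation.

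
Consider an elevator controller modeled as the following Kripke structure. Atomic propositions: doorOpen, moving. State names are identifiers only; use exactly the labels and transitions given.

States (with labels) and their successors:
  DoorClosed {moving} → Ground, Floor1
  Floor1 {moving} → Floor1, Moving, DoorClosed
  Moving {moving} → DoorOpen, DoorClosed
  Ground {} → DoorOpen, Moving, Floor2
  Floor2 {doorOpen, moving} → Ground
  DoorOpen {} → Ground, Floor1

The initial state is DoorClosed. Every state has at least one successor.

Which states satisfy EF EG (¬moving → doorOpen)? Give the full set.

States satisfying EG (¬moving → doorOpen): {DoorClosed, Floor1, Moving}.
States satisfying EF EG (¬moving → doorOpen): {DoorClosed, Floor1, Moving, Ground, Floor2, DoorOpen}.

{DoorClosed, Floor1, Moving, Ground, Floor2, DoorOpen}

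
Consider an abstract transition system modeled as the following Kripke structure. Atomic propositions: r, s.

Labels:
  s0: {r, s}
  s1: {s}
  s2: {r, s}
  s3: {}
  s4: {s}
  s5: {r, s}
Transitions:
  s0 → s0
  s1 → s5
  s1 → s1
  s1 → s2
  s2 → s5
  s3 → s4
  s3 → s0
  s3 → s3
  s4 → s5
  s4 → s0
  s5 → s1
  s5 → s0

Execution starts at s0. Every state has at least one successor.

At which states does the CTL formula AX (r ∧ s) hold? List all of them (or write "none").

{s0, s2, s4}

States satisfying r ∧ s: {s0, s2, s5}.
States satisfying AX (r ∧ s): {s0, s2, s4}.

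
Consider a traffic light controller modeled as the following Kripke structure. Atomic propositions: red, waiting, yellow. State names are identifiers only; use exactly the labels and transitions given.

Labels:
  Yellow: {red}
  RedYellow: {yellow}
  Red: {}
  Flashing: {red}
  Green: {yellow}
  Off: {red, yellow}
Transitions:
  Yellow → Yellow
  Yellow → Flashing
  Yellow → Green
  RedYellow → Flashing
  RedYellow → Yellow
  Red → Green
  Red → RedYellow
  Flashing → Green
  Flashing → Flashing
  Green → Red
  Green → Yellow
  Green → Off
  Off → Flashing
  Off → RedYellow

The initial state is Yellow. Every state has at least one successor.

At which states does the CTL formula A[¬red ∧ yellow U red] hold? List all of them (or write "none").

{Yellow, RedYellow, Flashing, Off}

States satisfying ¬red ∧ yellow: {RedYellow, Green}.
States satisfying red: {Yellow, Flashing, Off}.
States satisfying A[¬red ∧ yellow U red]: {Yellow, RedYellow, Flashing, Off}.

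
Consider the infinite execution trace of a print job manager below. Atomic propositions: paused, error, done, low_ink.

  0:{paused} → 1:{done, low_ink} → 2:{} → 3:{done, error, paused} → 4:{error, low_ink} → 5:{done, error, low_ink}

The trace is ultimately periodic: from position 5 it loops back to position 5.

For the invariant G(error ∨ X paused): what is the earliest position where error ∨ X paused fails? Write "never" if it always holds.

0

At position 0 the labels are {paused} and the next position 1 has {done, low_ink}, so error ∨ X paused is false there. This is the first violation.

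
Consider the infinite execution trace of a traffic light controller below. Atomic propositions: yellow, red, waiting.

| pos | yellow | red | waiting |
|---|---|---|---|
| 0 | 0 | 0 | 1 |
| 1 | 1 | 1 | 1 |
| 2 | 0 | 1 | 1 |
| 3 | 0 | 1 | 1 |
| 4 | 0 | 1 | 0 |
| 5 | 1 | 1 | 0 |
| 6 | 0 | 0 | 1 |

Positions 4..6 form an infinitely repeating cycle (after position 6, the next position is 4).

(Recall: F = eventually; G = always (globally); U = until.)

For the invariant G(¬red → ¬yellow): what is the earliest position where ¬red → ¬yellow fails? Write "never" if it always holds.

¬red → ¬yellow holds at every position 0..6, and those are all the positions the trace ever visits, so the invariant G(¬red → ¬yellow) is never violated.

never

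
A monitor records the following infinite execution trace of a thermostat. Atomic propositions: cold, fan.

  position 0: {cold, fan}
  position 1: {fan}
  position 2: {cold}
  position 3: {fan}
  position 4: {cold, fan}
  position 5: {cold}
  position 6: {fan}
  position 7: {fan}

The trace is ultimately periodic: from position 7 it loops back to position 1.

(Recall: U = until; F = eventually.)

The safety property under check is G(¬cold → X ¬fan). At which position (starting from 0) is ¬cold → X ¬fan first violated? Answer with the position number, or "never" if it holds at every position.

3

Check ¬cold → X ¬fan at each position in order: 0 ✓, 1 ✓, 2 ✓.
At position 3 the labels are {fan} and the next position 4 has {cold, fan}, so ¬cold → X ¬fan is false there. This is the first violation.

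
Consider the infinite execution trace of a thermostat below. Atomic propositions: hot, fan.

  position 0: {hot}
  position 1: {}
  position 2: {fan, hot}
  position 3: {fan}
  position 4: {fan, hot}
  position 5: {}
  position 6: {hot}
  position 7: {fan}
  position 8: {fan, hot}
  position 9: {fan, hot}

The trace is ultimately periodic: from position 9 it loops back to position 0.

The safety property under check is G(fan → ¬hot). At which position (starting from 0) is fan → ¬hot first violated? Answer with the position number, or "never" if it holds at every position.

2

Check fan → ¬hot at each position in order: 0 ✓, 1 ✓.
At position 2 the labels are {fan, hot}, so fan → ¬hot is false there. This is the first violation.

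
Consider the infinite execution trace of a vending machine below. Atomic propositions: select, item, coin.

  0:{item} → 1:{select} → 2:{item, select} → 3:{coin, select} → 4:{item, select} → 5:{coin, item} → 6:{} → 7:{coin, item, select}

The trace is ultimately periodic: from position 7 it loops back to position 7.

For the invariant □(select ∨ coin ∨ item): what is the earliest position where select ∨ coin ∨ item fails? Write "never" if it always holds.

Check select ∨ coin ∨ item at each position in order: 0 ✓, 1 ✓, 2 ✓, 3 ✓, 4 ✓, 5 ✓.
At position 6 the labels are {}, so select ∨ coin ∨ item is false there. This is the first violation.

6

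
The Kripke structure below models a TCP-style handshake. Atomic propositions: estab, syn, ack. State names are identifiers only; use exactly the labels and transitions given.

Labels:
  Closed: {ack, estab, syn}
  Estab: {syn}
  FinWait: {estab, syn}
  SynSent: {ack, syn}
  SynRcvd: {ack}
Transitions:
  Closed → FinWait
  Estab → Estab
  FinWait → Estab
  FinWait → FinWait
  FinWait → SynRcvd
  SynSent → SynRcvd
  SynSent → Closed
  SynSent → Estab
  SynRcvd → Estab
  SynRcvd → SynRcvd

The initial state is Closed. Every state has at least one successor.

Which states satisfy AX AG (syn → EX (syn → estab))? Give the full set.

States satisfying AG (syn → EX (syn → estab)): ∅.
States satisfying AX AG (syn → EX (syn → estab)): ∅.

none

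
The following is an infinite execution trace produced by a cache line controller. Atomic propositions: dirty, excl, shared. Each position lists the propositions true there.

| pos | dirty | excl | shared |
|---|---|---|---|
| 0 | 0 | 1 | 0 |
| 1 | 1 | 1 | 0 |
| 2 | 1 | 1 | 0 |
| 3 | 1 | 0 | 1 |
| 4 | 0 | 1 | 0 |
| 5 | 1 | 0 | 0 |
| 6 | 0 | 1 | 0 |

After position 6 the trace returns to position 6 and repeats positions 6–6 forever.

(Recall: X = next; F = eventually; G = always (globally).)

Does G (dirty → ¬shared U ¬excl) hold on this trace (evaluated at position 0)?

dirty → ¬shared U ¬excl holds at every position 0..6, and those are all positions ever visited, so G (dirty → ¬shared U ¬excl) holds.
Positions where dirty holds: 1, 2, 3, 5.
Check ¬shared U ¬excl at each: 1→ok, 2→ok, 3→ok, 5→ok.

Holds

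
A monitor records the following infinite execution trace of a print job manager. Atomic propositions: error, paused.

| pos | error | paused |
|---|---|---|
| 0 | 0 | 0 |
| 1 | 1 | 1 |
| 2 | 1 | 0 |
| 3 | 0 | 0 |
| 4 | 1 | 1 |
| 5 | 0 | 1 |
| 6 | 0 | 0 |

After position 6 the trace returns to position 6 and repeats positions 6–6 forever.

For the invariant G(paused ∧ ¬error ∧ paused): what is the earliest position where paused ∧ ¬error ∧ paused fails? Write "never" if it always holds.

At position 0 the labels are {}, so paused ∧ ¬error ∧ paused is false there. This is the first violation.

0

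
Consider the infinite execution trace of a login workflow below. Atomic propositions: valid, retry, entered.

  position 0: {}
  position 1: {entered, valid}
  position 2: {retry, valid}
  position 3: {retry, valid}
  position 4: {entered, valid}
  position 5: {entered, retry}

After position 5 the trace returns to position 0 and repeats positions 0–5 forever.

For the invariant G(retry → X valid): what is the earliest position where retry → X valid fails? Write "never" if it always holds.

5

Check retry → X valid at each position in order: 0 ✓, 1 ✓, 2 ✓, 3 ✓, 4 ✓.
At position 5 the labels are {entered, retry} and the next position 0 has {}, so retry → X valid is false there. This is the first violation.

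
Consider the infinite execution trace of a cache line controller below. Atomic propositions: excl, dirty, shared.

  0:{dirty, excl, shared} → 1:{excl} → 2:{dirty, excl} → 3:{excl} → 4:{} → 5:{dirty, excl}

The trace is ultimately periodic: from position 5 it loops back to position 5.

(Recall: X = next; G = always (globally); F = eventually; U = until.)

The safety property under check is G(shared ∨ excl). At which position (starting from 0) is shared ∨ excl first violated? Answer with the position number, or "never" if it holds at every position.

Check shared ∨ excl at each position in order: 0 ✓, 1 ✓, 2 ✓, 3 ✓.
At position 4 the labels are {}, so shared ∨ excl is false there. This is the first violation.

4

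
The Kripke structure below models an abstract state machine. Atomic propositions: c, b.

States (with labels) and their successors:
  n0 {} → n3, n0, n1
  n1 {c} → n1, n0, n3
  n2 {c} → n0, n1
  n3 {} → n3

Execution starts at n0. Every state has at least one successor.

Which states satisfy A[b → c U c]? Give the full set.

States satisfying b → c: {n0, n1, n2, n3}.
States satisfying c: {n1, n2}.
States satisfying A[b → c U c]: {n1, n2}.

{n1, n2}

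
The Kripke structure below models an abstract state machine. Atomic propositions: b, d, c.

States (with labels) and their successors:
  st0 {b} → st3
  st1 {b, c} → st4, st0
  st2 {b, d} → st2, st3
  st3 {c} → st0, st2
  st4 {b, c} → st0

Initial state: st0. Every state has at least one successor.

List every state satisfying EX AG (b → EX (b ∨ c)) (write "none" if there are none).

States satisfying AG (b → EX (b ∨ c)): {st0, st1, st2, st3, st4}.
States satisfying EX AG (b → EX (b ∨ c)): {st0, st1, st2, st3, st4}.

{st0, st1, st2, st3, st4}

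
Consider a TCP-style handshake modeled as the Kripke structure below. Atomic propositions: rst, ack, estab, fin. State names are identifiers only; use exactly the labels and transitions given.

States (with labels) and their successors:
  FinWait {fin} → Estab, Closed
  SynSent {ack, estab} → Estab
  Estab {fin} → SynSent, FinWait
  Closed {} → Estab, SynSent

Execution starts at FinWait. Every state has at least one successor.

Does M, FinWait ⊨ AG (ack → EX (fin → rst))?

Violated

States satisfying ack → EX (fin → rst): {FinWait, Estab, Closed}.
States satisfying AG (ack → EX (fin → rst)): ∅.
SynSent is reachable from FinWait and violates ack → EX (fin → rst), so AG fails at FinWait.
FinWait ∉ Sat(AG (ack → EX (fin → rst))).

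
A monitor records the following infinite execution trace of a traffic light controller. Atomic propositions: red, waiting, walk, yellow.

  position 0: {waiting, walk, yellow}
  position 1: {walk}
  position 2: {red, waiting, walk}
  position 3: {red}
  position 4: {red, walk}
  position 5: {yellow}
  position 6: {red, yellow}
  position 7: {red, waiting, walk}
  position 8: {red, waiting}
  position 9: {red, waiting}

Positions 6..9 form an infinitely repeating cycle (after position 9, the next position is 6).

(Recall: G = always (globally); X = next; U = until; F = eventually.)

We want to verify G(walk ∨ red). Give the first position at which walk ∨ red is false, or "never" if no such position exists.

5

Check walk ∨ red at each position in order: 0 ✓, 1 ✓, 2 ✓, 3 ✓, 4 ✓.
At position 5 the labels are {yellow}, so walk ∨ red is false there. This is the first violation.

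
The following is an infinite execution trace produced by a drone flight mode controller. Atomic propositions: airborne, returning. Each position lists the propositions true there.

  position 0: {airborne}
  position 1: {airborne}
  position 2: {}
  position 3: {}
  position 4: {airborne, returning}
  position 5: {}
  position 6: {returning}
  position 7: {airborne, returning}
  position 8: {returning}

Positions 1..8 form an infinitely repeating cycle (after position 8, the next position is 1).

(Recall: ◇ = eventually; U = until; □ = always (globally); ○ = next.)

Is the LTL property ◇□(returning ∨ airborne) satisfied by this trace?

Does not hold

□(returning ∨ airborne) is false at every position 0..8, so it never becomes true and ◇□(returning ∨ airborne) fails.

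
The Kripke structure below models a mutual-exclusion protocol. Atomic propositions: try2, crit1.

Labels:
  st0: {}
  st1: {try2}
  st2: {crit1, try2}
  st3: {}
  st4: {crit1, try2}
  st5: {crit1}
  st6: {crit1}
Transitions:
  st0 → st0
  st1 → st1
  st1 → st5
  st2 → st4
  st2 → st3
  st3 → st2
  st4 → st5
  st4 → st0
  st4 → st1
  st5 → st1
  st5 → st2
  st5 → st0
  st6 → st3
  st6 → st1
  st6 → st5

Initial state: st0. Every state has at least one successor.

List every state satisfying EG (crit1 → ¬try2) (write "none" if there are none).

States satisfying crit1 → ¬try2: {st0, st1, st3, st5, st6}.
States satisfying EG (crit1 → ¬try2): {st0, st1, st5, st6}.

{st0, st1, st5, st6}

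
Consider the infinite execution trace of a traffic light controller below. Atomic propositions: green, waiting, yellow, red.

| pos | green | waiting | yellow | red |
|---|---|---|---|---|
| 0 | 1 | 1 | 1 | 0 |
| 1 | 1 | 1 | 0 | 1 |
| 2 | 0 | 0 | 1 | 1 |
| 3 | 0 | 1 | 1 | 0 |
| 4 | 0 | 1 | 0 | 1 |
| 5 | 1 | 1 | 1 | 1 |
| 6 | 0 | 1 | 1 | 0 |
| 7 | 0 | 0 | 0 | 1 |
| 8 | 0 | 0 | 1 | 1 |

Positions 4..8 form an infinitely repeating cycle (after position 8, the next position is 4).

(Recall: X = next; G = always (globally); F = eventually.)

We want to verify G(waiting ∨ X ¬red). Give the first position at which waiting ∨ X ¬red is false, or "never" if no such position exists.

Check waiting ∨ X ¬red at each position in order: 0 ✓, 1 ✓, 2 ✓, 3 ✓, 4 ✓, 5 ✓, 6 ✓.
At position 7 the labels are {red} and the next position 8 has {red, yellow}, so waiting ∨ X ¬red is false there. This is the first violation.

7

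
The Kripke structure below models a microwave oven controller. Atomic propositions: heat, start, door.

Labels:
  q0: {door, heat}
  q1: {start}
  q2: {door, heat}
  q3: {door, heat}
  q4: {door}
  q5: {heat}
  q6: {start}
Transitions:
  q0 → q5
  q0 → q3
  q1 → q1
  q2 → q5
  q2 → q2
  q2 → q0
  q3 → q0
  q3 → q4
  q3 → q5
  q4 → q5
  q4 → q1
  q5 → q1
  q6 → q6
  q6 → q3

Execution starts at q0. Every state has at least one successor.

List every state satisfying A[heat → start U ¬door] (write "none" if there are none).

States satisfying heat → start: {q1, q4, q6}.
States satisfying ¬door: {q1, q5, q6}.
States satisfying A[heat → start U ¬door]: {q1, q4, q5, q6}.

{q1, q4, q5, q6}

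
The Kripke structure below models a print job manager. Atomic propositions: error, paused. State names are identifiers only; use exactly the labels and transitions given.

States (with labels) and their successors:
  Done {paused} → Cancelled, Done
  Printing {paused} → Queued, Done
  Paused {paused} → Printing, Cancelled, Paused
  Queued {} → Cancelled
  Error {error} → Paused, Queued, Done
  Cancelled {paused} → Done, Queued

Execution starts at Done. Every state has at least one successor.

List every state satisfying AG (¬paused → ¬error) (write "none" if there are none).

States satisfying ¬paused → ¬error: {Done, Printing, Paused, Queued, Cancelled}.
States satisfying AG (¬paused → ¬error): {Done, Printing, Paused, Queued, Cancelled}.

{Done, Printing, Paused, Queued, Cancelled}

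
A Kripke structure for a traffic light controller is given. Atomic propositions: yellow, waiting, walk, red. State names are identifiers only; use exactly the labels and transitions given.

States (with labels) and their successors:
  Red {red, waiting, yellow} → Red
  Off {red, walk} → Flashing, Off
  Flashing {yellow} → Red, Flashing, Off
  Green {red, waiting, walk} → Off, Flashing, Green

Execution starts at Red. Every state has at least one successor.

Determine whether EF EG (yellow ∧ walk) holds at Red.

States satisfying EG (yellow ∧ walk): ∅.
States satisfying EF EG (yellow ∧ walk): ∅.
No suitable path/successor from Red witnesses the formula.
Red ∉ Sat(EF EG (yellow ∧ walk)).

Does not hold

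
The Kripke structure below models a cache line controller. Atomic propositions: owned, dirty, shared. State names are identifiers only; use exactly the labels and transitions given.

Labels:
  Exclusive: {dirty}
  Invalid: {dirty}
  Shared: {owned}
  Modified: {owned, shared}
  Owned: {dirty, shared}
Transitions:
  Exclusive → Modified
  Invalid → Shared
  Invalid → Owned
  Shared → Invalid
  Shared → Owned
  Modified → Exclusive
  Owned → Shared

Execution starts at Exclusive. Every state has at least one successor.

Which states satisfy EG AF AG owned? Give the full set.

none

States satisfying AF AG owned: ∅.
States satisfying EG AF AG owned: ∅.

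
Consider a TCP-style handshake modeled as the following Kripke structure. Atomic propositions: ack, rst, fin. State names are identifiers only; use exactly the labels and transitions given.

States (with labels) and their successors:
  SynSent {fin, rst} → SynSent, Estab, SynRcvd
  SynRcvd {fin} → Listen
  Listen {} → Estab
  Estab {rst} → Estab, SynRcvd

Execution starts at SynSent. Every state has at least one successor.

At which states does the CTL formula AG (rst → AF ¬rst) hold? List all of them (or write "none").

none

States satisfying rst → AF ¬rst: {SynRcvd, Listen}.
States satisfying AG (rst → AF ¬rst): ∅.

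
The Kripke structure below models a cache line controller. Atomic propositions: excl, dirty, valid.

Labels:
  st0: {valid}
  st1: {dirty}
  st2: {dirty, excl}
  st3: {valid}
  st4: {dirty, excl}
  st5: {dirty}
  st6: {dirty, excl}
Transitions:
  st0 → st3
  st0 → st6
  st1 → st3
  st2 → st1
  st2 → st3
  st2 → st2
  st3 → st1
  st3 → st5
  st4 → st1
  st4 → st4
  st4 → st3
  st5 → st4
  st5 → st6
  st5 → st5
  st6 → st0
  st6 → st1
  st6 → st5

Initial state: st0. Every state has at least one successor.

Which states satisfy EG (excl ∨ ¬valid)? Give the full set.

{st2, st4, st5, st6}

States satisfying excl ∨ ¬valid: {st1, st2, st4, st5, st6}.
States satisfying EG (excl ∨ ¬valid): {st2, st4, st5, st6}.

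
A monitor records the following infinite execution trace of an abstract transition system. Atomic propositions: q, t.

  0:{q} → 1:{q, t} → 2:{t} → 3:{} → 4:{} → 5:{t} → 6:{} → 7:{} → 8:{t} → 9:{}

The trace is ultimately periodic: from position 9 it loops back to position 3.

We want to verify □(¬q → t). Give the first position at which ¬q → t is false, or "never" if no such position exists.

3

Check ¬q → t at each position in order: 0 ✓, 1 ✓, 2 ✓.
At position 3 the labels are {}, so ¬q → t is false there. This is the first violation.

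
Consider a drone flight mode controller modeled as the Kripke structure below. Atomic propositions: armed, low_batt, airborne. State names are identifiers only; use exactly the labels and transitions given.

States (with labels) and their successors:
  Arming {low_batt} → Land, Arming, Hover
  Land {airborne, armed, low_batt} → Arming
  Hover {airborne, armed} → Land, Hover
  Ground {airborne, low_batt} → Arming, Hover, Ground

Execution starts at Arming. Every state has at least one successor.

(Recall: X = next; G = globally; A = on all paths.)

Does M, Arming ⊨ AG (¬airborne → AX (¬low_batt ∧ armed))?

Does not hold

States satisfying ¬airborne → AX (¬low_batt ∧ armed): {Land, Hover, Ground}.
States satisfying AG (¬airborne → AX (¬low_batt ∧ armed)): ∅.
Arming is reachable from Arming and violates ¬airborne → AX (¬low_batt ∧ armed), so AG fails at Arming.
Arming ∉ Sat(AG (¬airborne → AX (¬low_batt ∧ armed))).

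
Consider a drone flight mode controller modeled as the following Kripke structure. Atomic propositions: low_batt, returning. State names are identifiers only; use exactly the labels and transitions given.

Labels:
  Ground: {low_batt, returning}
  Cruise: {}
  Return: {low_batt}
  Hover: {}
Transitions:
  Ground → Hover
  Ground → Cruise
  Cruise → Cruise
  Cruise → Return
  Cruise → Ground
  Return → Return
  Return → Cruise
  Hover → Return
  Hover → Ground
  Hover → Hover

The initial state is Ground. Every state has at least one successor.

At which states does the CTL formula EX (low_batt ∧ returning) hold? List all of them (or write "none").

States satisfying low_batt ∧ returning: {Ground}.
States satisfying EX (low_batt ∧ returning): {Cruise, Hover}.

{Cruise, Hover}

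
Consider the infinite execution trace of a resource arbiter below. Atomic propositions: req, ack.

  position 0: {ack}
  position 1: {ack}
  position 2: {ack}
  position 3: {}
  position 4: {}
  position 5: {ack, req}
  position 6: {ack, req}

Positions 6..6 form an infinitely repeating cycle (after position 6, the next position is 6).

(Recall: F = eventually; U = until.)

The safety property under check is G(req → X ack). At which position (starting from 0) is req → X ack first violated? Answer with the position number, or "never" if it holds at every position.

req → X ack holds at every position 0..6, and those are all the positions the trace ever visits, so the invariant G(req → X ack) is never violated.

never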